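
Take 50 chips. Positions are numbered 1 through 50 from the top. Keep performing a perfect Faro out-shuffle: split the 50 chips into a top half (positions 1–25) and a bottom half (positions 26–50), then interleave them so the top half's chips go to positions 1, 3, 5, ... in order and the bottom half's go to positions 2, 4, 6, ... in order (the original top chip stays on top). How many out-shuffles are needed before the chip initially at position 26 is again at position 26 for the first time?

Follow position 26 under repeated out-shuffles:
26 → 2 → 3 → 5 → 9 → 17 → 33 → 16 → ... → 26 (length 21)
It first returns after 21 out-shuffles.

21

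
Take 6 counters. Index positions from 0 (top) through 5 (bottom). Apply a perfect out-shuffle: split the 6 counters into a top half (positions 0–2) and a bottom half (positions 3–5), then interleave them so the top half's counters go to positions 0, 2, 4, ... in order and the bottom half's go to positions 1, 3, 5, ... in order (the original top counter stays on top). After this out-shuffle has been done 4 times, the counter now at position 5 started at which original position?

5

Work backwards from position 5, undoing one out-shuffle at a time:
5 ← 5 ← 5 ← 5 ← 5
So the counter now at position 5 started at position 5.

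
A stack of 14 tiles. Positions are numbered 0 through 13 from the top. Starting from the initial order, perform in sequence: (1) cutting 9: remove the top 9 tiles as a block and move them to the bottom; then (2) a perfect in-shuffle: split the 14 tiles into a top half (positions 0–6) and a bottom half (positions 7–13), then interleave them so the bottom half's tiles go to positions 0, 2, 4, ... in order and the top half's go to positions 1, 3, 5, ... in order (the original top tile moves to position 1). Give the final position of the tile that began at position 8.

Track the tile from position 8 forward through each operation:
  after op 1 (cut 9): 8 → 13
  after op 2 (in-shuffle): 13 → 12

12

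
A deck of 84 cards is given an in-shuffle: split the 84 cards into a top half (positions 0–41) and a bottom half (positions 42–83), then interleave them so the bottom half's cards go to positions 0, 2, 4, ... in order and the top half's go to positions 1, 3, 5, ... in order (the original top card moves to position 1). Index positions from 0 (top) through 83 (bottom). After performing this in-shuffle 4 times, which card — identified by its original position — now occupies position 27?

Work backwards from position 27, undoing one in-shuffle at a time:
27 ← 13 ← 6 ← 45 ← 22
So the card now at position 27 started at position 22.

22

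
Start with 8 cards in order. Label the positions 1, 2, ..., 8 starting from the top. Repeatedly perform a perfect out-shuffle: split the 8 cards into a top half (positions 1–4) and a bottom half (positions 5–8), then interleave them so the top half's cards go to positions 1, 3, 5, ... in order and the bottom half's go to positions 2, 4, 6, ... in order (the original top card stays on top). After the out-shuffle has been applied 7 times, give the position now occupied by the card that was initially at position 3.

Track the card's position through each out-shuffle:
3 → 5 → 2 → 3 → 5 → 2 → 3 → 5

5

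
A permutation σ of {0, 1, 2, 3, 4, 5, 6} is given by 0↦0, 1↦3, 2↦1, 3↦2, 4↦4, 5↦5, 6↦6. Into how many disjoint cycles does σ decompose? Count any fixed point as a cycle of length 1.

Cycle decomposition: (0) (1 3 2) (4) (5) (6).
5 cycles.

5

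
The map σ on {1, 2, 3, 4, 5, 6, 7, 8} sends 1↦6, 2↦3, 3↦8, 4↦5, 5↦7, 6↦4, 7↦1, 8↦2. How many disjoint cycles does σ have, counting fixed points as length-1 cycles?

2

Cycle decomposition: (1 6 4 5 7) (2 3 8).
2 cycles.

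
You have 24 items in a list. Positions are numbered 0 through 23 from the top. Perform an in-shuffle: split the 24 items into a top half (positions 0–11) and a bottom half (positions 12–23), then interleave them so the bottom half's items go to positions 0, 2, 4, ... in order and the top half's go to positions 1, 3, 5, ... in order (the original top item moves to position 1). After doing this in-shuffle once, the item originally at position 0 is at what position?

Track the item's position through each in-shuffle:
0 → 1

1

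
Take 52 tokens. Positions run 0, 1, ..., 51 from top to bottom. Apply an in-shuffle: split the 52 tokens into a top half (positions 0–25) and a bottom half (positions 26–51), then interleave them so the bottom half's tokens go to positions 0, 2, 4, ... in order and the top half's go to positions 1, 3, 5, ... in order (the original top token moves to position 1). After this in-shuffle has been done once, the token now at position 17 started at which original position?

8

Work backwards from position 17, undoing one in-shuffle at a time:
17 ← 8
So the token now at position 17 started at position 8.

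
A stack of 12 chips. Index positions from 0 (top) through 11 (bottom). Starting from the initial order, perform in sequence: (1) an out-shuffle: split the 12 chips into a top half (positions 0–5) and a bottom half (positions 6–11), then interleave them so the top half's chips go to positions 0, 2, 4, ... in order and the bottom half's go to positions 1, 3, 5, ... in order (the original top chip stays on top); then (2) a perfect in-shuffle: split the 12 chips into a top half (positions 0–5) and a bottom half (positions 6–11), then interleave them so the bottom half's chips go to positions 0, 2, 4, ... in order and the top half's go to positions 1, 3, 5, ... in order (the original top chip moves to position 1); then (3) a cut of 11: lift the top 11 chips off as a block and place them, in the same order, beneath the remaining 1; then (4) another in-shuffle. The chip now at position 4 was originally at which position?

Undo the operations in reverse order, starting from position 4:
  undo op 4 (in-shuffle, from bottom half): 4 ← 8
  undo op 3 (cut 11): 8 ← 7
  undo op 2 (in-shuffle, from top half): 7 ← 3
  undo op 1 (out-shuffle, from bottom half): 3 ← 7
So the chip at position 4 came from original position 7.

7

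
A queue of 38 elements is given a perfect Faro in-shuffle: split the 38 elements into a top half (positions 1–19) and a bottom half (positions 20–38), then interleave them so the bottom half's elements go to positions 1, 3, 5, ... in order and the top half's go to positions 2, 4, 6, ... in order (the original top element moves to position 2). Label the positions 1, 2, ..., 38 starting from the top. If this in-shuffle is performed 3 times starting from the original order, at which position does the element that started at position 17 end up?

19

Track the element's position through each in-shuffle:
17 → 34 → 29 → 19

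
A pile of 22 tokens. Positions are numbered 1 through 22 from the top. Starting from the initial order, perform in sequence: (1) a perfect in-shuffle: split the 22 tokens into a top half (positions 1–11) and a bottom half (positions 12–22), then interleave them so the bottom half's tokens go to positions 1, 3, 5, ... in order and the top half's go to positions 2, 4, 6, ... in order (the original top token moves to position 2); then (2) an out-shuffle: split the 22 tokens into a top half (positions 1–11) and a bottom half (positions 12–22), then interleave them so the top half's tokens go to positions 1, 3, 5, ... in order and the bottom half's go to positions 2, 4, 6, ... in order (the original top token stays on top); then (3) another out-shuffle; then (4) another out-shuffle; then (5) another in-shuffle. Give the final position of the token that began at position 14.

Track the token from position 14 forward through each operation:
  after op 1 (in-shuffle): 14 → 5
  after op 2 (out-shuffle): 5 → 9
  after op 3 (out-shuffle): 9 → 17
  after op 4 (out-shuffle): 17 → 12
  after op 5 (in-shuffle): 12 → 1

1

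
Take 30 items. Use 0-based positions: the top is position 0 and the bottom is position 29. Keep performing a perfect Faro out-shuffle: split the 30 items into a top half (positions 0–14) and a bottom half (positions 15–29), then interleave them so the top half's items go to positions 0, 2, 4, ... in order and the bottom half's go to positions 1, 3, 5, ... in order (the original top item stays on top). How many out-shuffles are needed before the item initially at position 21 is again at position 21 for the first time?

28

Follow position 21 under repeated out-shuffles:
21 → 13 → 26 → 23 → 17 → 5 → 10 → 20 → ... → 21 (length 28)
It first returns after 28 out-shuffles.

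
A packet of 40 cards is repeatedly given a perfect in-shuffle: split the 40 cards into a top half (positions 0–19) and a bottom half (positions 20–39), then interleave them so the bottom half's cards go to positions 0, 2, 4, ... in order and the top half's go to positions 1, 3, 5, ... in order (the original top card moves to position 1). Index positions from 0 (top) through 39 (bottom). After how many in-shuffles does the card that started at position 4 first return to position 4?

Follow position 4 under repeated in-shuffles:
4 → 9 → 19 → 39 → 38 → 36 → 32 → 24 → 8 → 17 → 35 → 30 → 20 → 0 → 1 → 3 → 7 → 15 → 31 → 22 → 4
It first returns after 20 in-shuffles.

20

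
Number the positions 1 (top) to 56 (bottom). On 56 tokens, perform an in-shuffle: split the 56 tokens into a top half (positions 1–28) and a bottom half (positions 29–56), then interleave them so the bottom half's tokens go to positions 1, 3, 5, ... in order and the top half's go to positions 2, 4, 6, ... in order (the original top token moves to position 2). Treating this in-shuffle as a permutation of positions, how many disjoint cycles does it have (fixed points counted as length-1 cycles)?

Trace each unvisited position around until it returns:
(1 2 4 8 16 32 ... len 18) (3 6 12 24 48 39 ... len 18) (5 10 20 40 23 46 ... len 18) (19 38)
4 cycles in total.

4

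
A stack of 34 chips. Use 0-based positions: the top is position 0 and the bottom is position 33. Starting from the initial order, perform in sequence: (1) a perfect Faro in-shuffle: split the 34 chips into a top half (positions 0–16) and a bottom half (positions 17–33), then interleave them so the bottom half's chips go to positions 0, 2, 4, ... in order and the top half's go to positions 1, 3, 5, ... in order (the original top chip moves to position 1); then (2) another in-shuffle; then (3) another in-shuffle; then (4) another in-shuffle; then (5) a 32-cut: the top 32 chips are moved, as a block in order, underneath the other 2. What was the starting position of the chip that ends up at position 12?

15

Undo the operations in reverse order, starting from position 12:
  undo op 5 (cut 32): 12 ← 10
  undo op 4 (in-shuffle, from bottom half): 10 ← 22
  undo op 3 (in-shuffle, from bottom half): 22 ← 28
  undo op 2 (in-shuffle, from bottom half): 28 ← 31
  undo op 1 (in-shuffle, from top half): 31 ← 15
So the chip at position 12 came from original position 15.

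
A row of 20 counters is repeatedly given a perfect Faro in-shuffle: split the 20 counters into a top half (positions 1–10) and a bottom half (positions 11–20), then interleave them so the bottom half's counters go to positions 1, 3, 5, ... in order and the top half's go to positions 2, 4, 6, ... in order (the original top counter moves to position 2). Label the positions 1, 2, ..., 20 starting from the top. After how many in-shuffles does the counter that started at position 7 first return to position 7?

2

Follow position 7 under repeated in-shuffles:
7 → 14 → 7
It first returns after 2 in-shuffles.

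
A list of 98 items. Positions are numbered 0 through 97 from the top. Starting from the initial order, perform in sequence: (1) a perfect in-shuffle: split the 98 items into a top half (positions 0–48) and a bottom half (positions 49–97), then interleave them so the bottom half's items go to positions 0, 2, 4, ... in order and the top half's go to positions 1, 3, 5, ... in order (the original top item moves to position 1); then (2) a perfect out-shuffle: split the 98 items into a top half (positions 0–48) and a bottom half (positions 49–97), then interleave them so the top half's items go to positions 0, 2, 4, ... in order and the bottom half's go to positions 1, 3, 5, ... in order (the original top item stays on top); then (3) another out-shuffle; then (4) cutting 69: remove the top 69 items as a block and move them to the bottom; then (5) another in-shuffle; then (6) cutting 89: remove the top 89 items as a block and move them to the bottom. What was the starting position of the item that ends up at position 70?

Undo the operations in reverse order, starting from position 70:
  undo op 6 (cut 89): 70 ← 61
  undo op 5 (in-shuffle, from top half): 61 ← 30
  undo op 4 (cut 69): 30 ← 1
  undo op 3 (out-shuffle, from bottom half): 1 ← 49
  undo op 2 (out-shuffle, from bottom half): 49 ← 73
  undo op 1 (in-shuffle, from top half): 73 ← 36
So the item at position 70 came from original position 36.

36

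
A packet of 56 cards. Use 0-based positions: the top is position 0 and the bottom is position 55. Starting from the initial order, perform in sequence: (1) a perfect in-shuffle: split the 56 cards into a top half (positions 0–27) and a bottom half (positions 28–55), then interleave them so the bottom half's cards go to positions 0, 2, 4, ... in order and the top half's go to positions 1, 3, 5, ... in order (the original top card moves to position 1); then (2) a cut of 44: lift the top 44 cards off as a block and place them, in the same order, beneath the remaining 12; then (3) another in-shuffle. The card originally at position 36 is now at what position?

Track the card from position 36 forward through each operation:
  after op 1 (in-shuffle): 36 → 16
  after op 2 (cut 44): 16 → 28
  after op 3 (in-shuffle): 28 → 0

0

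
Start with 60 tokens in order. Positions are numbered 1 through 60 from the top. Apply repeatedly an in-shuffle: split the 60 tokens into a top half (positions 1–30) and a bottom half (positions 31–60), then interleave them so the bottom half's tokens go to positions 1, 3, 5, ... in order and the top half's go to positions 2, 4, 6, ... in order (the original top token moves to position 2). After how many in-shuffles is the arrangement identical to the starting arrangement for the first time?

The in-shuffle permutes the 60 positions with cycle lengths [60].
Every token is home exactly when every cycle has completed a whole number of laps, i.e. after lcm(60) = 60 in-shuffles.

60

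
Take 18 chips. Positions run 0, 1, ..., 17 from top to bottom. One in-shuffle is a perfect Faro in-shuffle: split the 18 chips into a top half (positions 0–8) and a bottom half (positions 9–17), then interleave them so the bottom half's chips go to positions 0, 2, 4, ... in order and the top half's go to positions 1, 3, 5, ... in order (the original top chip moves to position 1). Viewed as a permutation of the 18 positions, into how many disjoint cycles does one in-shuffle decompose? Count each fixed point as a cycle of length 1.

1

Trace each unvisited position around until it returns:
(0 1 3 7 15 12 ... len 18)
1 cycle in total.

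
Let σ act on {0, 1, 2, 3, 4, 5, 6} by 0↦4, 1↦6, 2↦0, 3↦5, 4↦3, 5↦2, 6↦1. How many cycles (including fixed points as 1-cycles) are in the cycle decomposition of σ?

2

Cycle decomposition: (0 4 3 5 2) (1 6).
2 cycles.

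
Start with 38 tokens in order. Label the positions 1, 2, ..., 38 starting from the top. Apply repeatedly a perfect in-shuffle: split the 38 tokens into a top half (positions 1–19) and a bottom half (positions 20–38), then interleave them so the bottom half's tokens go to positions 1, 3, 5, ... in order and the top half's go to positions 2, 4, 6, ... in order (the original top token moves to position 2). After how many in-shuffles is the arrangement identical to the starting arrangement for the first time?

The in-shuffle permutes the 38 positions with cycle lengths [2, 12, 12, 12].
Every token is home exactly when every cycle has completed a whole number of laps, i.e. after lcm(2, 12) = 12 in-shuffles.

12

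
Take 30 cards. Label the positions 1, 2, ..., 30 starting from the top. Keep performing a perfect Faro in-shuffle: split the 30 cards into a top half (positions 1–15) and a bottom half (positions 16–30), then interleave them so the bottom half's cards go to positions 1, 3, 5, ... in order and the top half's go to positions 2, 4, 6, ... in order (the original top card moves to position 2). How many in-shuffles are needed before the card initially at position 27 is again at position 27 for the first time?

5

Follow position 27 under repeated in-shuffles:
27 → 23 → 15 → 30 → 29 → 27
It first returns after 5 in-shuffles.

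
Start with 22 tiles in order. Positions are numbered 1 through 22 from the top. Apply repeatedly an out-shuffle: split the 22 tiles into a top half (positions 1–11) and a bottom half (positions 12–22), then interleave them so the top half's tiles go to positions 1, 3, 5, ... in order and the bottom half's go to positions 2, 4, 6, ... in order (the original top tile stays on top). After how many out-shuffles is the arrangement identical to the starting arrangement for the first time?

The out-shuffle permutes the 22 positions with cycle lengths [1, 1, 2, 3, 3, 6, 6].
Every tile is home exactly when every cycle has completed a whole number of laps, i.e. after lcm(1, 2, 3, 6) = 6 out-shuffles.

6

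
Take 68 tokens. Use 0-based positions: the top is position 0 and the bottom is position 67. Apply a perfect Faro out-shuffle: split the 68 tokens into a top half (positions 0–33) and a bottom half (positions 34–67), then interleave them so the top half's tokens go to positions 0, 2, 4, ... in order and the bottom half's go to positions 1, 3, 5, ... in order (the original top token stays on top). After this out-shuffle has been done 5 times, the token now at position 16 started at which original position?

34

Work backwards from position 16, undoing one out-shuffle at a time:
16 ← 8 ← 4 ← 2 ← 1 ← 34
So the token now at position 16 started at position 34.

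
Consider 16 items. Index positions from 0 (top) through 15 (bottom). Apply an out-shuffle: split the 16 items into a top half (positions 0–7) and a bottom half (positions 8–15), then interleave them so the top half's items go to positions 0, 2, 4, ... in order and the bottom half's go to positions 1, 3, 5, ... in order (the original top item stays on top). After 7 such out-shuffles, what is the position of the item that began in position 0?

0

Position 0 is a fixed point of every out-shuffle, so the item never moves.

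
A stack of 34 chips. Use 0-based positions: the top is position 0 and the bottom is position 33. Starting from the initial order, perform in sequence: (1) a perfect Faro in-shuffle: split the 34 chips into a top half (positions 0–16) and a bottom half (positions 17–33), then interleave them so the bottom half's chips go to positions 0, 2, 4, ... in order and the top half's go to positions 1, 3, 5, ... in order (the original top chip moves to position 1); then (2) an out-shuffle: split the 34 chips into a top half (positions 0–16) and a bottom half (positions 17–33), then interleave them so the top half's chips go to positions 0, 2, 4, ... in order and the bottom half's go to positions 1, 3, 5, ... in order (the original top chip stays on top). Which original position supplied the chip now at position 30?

Undo the operations in reverse order, starting from position 30:
  undo op 2 (out-shuffle, from top half): 30 ← 15
  undo op 1 (in-shuffle, from top half): 15 ← 7
So the chip at position 30 came from original position 7.

7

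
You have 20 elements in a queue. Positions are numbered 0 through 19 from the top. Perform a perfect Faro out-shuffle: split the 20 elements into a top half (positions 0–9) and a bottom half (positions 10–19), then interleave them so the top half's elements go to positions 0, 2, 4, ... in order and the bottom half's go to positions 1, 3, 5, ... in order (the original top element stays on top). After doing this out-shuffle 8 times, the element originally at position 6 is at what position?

Track the element's position through each out-shuffle:
6 → 12 → 5 → 10 → 1 → 2 → 4 → 8 → 16

16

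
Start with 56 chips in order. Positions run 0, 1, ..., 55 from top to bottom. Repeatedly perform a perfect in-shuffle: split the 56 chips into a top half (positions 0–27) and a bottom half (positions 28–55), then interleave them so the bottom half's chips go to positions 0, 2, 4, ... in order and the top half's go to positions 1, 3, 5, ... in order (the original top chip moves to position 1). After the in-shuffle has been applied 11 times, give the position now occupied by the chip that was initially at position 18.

37

Track the chip's position through each in-shuffle:
18 → 37 → 18 → 37 → 18 → 37 → 18 → 37 → 18 → 37 → 18 → 37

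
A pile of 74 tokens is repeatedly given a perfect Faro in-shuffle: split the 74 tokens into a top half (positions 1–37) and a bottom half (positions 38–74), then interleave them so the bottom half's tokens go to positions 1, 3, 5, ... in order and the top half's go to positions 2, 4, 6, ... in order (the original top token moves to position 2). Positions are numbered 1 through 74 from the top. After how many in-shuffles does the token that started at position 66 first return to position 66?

Follow position 66 under repeated in-shuffles:
66 → 57 → 39 → 3 → 6 → 12 → 24 → 48 → 21 → 42 → 9 → 18 → 36 → 72 → 69 → 63 → 51 → 27 → 54 → 33 → 66
It first returns after 20 in-shuffles.

20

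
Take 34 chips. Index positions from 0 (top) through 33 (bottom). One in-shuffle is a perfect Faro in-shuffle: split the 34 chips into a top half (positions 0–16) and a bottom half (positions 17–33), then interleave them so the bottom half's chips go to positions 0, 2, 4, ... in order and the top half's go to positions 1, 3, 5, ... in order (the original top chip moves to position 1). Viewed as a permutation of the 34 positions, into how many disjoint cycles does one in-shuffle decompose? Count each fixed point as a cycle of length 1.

5

Trace each unvisited position around until it returns:
(0 1 3 7 15 31 ... len 12) (2 5 11 23 12 25 ... len 12) (4 9 19) (6 13 27 20) (14 29 24)
5 cycles in total.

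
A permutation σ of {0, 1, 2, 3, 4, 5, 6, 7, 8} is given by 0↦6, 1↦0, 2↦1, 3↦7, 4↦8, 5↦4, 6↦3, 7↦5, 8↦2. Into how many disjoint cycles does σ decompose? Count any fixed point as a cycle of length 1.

1

Cycle decomposition: (0 6 3 7 5 4 8 2 1).
1 cycle.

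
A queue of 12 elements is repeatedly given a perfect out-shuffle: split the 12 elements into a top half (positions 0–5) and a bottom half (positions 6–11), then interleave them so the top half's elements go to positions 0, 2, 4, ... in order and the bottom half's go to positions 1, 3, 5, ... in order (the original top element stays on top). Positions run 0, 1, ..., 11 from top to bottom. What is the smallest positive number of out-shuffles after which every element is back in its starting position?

10

The out-shuffle permutes the 12 positions with cycle lengths [1, 1, 10].
Every element is home exactly when every cycle has completed a whole number of laps, i.e. after lcm(1, 10) = 10 out-shuffles.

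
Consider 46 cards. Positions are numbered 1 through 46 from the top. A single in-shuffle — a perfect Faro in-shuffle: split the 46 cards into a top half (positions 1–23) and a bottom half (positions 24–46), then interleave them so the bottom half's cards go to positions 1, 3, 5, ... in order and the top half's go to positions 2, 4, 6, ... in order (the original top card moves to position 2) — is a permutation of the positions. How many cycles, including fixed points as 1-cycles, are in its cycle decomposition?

Trace each unvisited position around until it returns:
(1 2 4 8 16 32 ... len 23) (5 10 20 40 33 19 ... len 23)
2 cycles in total.

2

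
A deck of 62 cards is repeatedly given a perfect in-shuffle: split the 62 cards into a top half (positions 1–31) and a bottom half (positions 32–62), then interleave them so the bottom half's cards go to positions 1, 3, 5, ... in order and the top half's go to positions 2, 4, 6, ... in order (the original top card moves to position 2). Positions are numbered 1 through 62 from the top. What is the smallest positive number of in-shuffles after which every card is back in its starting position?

The in-shuffle permutes the 62 positions with cycle lengths [2, 3, 3, 6, 6, 6, 6, 6, 6, 6, 6, 6].
Every card is home exactly when every cycle has completed a whole number of laps, i.e. after lcm(2, 3, 6) = 6 in-shuffles.

6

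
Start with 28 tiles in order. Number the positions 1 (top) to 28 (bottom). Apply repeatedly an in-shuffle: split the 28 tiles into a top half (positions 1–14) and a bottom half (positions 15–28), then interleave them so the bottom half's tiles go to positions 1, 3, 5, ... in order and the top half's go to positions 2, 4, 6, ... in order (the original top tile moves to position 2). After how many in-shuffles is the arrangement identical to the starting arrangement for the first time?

The in-shuffle permutes the 28 positions with cycle lengths [28].
Every tile is home exactly when every cycle has completed a whole number of laps, i.e. after lcm(28) = 28 in-shuffles.

28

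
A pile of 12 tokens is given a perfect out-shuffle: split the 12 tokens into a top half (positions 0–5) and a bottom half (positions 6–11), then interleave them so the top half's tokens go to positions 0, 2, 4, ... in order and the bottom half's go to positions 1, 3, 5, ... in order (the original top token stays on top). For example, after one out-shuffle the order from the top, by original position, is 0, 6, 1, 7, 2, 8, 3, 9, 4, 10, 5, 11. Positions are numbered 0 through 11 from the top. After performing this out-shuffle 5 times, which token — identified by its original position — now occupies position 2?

Work backwards from position 2, undoing one out-shuffle at a time:
2 ← 1 ← 6 ← 3 ← 7 ← 9
So the token now at position 2 started at position 9.

9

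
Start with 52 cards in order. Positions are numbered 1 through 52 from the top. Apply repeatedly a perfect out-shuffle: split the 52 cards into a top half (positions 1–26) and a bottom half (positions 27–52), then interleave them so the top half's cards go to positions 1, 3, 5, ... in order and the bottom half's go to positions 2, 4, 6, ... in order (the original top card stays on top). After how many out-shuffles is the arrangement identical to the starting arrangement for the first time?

The out-shuffle permutes the 52 positions with cycle lengths [1, 1, 2, 8, 8, 8, 8, 8, 8].
Every card is home exactly when every cycle has completed a whole number of laps, i.e. after lcm(1, 2, 8) = 8 out-shuffles.

8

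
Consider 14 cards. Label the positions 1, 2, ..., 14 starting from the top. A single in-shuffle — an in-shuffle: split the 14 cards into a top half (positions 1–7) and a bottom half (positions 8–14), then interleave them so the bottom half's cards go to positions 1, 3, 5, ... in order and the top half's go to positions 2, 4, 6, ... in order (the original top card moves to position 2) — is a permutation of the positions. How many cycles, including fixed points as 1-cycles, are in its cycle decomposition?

4

Trace each unvisited position around until it returns:
(1 2 4 8) (3 6 12 9) (5 10) (7 14 13 11)
4 cycles in total.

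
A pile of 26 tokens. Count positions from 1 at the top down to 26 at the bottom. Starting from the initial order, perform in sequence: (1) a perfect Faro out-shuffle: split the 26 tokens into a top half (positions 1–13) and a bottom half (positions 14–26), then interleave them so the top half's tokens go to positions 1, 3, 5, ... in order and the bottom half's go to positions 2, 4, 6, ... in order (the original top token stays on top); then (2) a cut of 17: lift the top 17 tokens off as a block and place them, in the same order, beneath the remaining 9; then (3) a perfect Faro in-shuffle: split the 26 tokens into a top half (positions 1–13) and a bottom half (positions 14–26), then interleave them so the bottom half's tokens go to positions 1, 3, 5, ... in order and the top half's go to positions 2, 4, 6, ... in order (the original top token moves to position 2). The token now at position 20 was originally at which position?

1

Undo the operations in reverse order, starting from position 20:
  undo op 3 (in-shuffle, from top half): 20 ← 10
  undo op 2 (cut 17): 10 ← 1
  undo op 1 (out-shuffle, from top half): 1 ← 1
So the token at position 20 came from original position 1.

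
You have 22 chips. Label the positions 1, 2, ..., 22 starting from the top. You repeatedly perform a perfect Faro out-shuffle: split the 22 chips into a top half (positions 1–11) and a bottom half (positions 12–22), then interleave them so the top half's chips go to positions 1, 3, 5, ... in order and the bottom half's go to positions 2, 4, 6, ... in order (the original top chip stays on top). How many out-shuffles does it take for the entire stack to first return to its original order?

The out-shuffle permutes the 22 positions with cycle lengths [1, 1, 2, 3, 3, 6, 6].
Every chip is home exactly when every cycle has completed a whole number of laps, i.e. after lcm(1, 2, 3, 6) = 6 out-shuffles.

6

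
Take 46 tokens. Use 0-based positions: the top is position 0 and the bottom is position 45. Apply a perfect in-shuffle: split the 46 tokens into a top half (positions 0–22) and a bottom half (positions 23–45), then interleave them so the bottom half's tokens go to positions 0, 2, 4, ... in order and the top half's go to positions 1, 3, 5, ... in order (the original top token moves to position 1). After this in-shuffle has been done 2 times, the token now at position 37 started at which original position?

Work backwards from position 37, undoing one in-shuffle at a time:
37 ← 18 ← 32
So the token now at position 37 started at position 32.

32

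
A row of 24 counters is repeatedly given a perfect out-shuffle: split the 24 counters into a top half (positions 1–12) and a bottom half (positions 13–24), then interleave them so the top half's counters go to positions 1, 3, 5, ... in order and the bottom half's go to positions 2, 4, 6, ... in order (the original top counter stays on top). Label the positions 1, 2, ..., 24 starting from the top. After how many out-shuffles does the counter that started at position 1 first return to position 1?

Position 1 is fixed by the out-shuffle; it is already back after 1 application.

1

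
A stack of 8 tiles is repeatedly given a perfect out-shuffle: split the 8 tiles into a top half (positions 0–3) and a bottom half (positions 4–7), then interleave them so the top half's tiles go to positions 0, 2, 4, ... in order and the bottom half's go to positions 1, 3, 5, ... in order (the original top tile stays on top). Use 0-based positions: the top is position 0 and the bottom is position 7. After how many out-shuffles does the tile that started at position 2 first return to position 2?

3

Follow position 2 under repeated out-shuffles:
2 → 4 → 1 → 2
It first returns after 3 out-shuffles.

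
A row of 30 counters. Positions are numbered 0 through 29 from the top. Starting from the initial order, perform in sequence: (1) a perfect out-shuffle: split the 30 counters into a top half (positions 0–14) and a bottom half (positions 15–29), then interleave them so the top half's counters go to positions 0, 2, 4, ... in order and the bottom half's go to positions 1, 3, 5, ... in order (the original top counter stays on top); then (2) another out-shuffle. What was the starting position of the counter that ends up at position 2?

15

Undo the operations in reverse order, starting from position 2:
  undo op 2 (out-shuffle, from top half): 2 ← 1
  undo op 1 (out-shuffle, from bottom half): 1 ← 15
So the counter at position 2 came from original position 15.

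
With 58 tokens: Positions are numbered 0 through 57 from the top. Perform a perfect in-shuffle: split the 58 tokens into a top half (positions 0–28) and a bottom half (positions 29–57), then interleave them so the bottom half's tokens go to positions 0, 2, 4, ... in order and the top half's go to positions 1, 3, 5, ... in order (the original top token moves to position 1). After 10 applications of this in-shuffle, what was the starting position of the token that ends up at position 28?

6

Work backwards from position 28, undoing one in-shuffle at a time:
28 ← 43 ← 21 ← 10 ← 34 ← 46 ← 52 ← 55 ← 27 ← 13 ← 6
So the token now at position 28 started at position 6.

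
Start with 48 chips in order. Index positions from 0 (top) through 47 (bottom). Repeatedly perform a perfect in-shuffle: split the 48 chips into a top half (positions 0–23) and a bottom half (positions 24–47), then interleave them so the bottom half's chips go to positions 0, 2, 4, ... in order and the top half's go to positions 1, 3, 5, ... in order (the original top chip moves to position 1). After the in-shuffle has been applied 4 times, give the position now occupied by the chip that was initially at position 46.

Track the chip's position through each in-shuffle:
46 → 44 → 40 → 32 → 16

16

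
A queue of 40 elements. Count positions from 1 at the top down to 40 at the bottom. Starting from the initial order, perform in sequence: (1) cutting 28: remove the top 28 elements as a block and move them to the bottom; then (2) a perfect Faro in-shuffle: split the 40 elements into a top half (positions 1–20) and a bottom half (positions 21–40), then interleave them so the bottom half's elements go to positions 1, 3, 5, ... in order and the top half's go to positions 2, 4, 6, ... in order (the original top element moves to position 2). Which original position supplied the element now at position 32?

4

Undo the operations in reverse order, starting from position 32:
  undo op 2 (in-shuffle, from top half): 32 ← 16
  undo op 1 (cut 28): 16 ← 4
So the element at position 32 came from original position 4.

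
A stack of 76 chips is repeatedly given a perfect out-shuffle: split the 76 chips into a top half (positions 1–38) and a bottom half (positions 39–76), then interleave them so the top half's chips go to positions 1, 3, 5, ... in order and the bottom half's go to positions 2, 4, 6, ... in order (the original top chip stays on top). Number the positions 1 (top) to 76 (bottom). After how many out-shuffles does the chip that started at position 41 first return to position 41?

Follow position 41 under repeated out-shuffles:
41 → 6 → 11 → 21 → 41
It first returns after 4 out-shuffles.

4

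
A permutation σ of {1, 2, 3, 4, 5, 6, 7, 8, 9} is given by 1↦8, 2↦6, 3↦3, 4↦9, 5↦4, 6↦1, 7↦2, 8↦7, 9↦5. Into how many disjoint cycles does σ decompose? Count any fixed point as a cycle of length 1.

Cycle decomposition: (1 8 7 2 6) (3) (4 9 5).
3 cycles.

3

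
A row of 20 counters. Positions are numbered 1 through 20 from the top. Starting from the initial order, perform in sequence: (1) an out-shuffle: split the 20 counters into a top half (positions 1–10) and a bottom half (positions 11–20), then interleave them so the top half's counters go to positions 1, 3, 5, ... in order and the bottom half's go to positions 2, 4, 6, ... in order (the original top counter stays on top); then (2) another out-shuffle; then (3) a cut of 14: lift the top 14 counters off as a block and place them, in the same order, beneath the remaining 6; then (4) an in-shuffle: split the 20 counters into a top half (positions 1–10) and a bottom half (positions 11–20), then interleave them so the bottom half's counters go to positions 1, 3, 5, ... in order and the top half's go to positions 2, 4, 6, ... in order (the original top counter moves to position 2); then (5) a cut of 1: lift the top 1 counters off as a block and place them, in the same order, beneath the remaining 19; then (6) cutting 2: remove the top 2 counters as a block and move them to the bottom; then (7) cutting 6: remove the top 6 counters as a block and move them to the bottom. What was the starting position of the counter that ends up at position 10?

9

Undo the operations in reverse order, starting from position 10:
  undo op 7 (cut 6): 10 ← 16
  undo op 6 (cut 2): 16 ← 18
  undo op 5 (cut 1): 18 ← 19
  undo op 4 (in-shuffle, from bottom half): 19 ← 20
  undo op 3 (cut 14): 20 ← 14
  undo op 2 (out-shuffle, from bottom half): 14 ← 17
  undo op 1 (out-shuffle, from top half): 17 ← 9
So the counter at position 10 came from original position 9.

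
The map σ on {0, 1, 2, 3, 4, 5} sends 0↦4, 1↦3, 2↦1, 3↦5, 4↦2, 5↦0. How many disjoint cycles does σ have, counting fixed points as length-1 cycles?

1

Cycle decomposition: (0 4 2 1 3 5).
1 cycle.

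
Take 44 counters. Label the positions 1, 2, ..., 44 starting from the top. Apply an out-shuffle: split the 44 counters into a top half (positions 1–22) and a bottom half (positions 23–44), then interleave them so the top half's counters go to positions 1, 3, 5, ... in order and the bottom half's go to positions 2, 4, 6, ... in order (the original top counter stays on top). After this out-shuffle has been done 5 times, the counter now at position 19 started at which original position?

15

Work backwards from position 19, undoing one out-shuffle at a time:
19 ← 10 ← 27 ← 14 ← 29 ← 15
So the counter now at position 19 started at position 15.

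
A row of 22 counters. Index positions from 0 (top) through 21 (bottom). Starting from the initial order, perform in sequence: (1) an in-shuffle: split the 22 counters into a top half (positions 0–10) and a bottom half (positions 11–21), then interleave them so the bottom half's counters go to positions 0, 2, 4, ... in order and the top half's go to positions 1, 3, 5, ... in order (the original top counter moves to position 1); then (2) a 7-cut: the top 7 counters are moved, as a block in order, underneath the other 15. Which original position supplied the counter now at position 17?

Undo the operations in reverse order, starting from position 17:
  undo op 2 (cut 7): 17 ← 2
  undo op 1 (in-shuffle, from bottom half): 2 ← 12
So the counter at position 17 came from original position 12.

12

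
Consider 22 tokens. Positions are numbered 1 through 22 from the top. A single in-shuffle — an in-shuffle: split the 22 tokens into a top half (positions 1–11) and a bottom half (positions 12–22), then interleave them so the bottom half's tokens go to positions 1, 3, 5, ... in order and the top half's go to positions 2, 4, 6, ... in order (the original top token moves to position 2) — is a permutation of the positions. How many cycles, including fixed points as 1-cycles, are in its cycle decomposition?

Trace each unvisited position around until it returns:
(1 2 4 8 16 9 ... len 11) (5 10 20 17 11 22 ... len 11)
2 cycles in total.

2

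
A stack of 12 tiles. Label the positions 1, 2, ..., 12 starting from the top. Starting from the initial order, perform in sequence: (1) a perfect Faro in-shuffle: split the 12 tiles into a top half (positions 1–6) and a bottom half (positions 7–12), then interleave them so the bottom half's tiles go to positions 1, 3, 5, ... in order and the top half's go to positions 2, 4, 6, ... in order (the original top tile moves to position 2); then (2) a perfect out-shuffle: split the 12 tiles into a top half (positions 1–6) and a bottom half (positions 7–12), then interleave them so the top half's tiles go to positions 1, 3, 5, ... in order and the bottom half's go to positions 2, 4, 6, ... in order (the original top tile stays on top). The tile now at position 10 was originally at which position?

12

Undo the operations in reverse order, starting from position 10:
  undo op 2 (out-shuffle, from bottom half): 10 ← 11
  undo op 1 (in-shuffle, from bottom half): 11 ← 12
So the tile at position 10 came from original position 12.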